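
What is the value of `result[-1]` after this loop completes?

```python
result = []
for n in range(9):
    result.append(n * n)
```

Last element of squares 0 to 8
`result` takes the values: [] → [0] → [0, 1] → [0, 1, 4] → [0, 1, 4, 9] → [0, 1, 4, 9, 16] → [0, 1, 4, 9, 16, 25] → [0, 1, 4, 9, 16, 25, 36] → [0, 1, 4, 9, 16, 25, 36, 49] → [0, 1, 4, 9, 16, 25, 36, 49, 64]
So `result[-1]` = 64

Answer: 64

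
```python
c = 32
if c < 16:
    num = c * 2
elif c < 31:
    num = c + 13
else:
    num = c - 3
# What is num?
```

Trace:
`c = 32` → c = 32
`if c < 16: ...` → c < 16 is False, c < 31 is False, take else branch → num = 29
So num = 29

Answer: 29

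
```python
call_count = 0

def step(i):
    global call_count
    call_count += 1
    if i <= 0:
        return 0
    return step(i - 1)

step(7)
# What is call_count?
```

Linear recursion stepping by 1: 8 calls from i=7 down to ≤0.

Answer: 8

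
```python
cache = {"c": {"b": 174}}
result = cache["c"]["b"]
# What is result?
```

Trace:
`cache = {"c": {"b": 174}}` → cache = {'c': {'b': 174}}
`result = cache["c"]["b"]` → result = 174
So result = 174

Answer: 174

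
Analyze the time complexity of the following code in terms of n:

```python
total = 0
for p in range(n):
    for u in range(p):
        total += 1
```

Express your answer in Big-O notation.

Each loop level contributes: n × n. Multiplying the contributions gives O(n^2).

Answer: O(n^2)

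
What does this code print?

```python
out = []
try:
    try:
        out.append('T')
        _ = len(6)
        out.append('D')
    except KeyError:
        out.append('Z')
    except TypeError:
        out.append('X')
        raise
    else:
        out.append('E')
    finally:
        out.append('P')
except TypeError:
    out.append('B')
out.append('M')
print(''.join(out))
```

Execution trace: 'T' (inner try body) → 'X' (inner except TypeError) → 'P' (inner finally) → 'B' (outer except TypeError) → 'M' (after the try/except). Output: TXPBM

Answer: TXPBM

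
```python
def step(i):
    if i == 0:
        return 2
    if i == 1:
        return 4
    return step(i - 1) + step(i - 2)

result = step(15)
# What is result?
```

Build up from base cases: step(0)=2, step(1)=4, step(2)=6, step(3)=10, step(4)=16, step(5)=26, step(6)=42, ..., step(15)=3194

Answer: 3194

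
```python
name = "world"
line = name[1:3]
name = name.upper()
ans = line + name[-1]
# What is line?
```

Trace:
`name = "world"` → name = 'world'
`line = name[1:3]` → line = 'or'
`name = name.upper()` → name = 'WORLD'
`ans = line + name[-1]` → ans = 'orD'
So line = 'or'

Answer: 'or'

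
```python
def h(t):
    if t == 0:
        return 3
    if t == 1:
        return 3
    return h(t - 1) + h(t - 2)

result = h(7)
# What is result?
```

Build up from base cases: h(0)=3, h(1)=3, h(2)=6, h(3)=9, h(4)=15, h(5)=24, h(6)=39, ..., h(7)=63

Answer: 63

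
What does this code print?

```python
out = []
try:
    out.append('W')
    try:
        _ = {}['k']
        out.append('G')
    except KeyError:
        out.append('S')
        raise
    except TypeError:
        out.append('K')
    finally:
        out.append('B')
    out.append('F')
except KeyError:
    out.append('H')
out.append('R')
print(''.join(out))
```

Execution trace: 'W' (try body) → 'S' (inner except KeyError) → 'B' (inner finally) → 'H' (except KeyError) → 'R' (after the try/except). Output: WSBHR

Answer: WSBHR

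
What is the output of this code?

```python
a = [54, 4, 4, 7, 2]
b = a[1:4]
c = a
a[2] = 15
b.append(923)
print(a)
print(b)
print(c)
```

Key concept: slice vs alias.
Step by step:
`a = [54, 4, 4, 7, 2]` → a = [54, 4, 4, 7, 2]
`b = a[1:4]` → b = [4, 4, 7]
`c = a` → c = [54, 4, 4, 7, 2] (same object as a)
`a[2] = 15` → a = [54, 4, 15, 7, 2] (same object as c); c = [54, 4, 15, 7, 2] (same object as a)
`b.append(923)` → b = [4, 4, 7, 923]
`print(a)` → prints [54, 4, 15, 7, 2]
`print(b)` → prints [4, 4, 7, 923]
`print(c)` → prints [54, 4, 15, 7, 2]

Answer:
[54, 4, 15, 7, 2]
[4, 4, 7, 923]
[54, 4, 15, 7, 2]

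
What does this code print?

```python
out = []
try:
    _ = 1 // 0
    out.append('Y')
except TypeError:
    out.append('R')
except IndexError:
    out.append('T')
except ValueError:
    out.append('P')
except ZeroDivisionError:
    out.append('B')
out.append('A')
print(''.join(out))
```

Execution trace: 'B' (except ZeroDivisionError) → 'A' (after the try/except). Output: BA

Answer: BA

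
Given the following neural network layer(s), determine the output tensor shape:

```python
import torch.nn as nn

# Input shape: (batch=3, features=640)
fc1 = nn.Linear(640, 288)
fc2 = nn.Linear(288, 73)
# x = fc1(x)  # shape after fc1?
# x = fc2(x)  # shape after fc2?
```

Input: (3, 640) -> after fc1: (3, 288) -> Output: (3, 73)

Answer: (3, 73)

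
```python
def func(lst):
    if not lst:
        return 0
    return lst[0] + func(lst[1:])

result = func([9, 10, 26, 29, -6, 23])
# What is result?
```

9 + 10 + 26 + 29 + (-6) + 23 + 0 = 91

Answer: 91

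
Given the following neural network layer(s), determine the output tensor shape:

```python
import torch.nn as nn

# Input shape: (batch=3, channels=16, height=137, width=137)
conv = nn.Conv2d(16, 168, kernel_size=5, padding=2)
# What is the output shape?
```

Input: (3, 16, 137, 137) -> Output: (3, 168, 137, 137)

Answer: (3, 168, 137, 137)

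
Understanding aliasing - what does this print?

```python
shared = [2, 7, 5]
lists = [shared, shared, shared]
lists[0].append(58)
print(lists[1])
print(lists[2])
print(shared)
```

Key concept: list of same reference.
Step by step:
`shared = [2, 7, 5]` → shared = [2, 7, 5]
`lists = [shared, shared, shared]` → lists = [[2, 7, 5], [2, 7, 5], [2, 7, 5]]
`lists[0].append(58)` → shared = [2, 7, 5, 58]; lists = [[2, 7, 5, 58], [2, 7, 5, 58], [2, 7, 5, 58]]
`print(lists[1])` → prints [2, 7, 5, 58]
`print(lists[2])` → prints [2, 7, 5, 58]
`print(shared)` → prints [2, 7, 5, 58]

Answer:
[2, 7, 5, 58]
[2, 7, 5, 58]
[2, 7, 5, 58]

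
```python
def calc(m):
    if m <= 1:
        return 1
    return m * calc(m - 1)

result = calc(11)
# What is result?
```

calc(11) = 11 * 10 * 9 * 8 * 7 * 6 * 5 * 4 * 3 * 2 * 1 = 39916800

Answer: 39916800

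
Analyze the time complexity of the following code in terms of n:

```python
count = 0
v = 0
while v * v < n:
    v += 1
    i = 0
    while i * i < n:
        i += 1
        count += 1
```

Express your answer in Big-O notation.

Each loop level contributes: √n × √n. Multiplying the contributions gives O(n).

Answer: O(n)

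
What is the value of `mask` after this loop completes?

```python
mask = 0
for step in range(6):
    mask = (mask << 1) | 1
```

Build 6 consecutive 1-bits: 0b111111
`mask` takes the values: 0 → 1 → 3 → 7 → 15 → 31 → 63

Answer: 63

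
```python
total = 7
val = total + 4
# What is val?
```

Trace:
`total = 7` → total = 7
`val = total + 4` → val = 11
So val = 11

Answer: 11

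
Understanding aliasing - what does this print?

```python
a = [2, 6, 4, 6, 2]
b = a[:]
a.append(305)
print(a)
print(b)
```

Key concept: slice [:] creates copy.
Step by step:
`a = [2, 6, 4, 6, 2]` → a = [2, 6, 4, 6, 2]
`b = a[:]` → b = [2, 6, 4, 6, 2]
`a.append(305)` → a = [2, 6, 4, 6, 2, 305]
`print(a)` → prints [2, 6, 4, 6, 2, 305]
`print(b)` → prints [2, 6, 4, 6, 2]

Answer:
[2, 6, 4, 6, 2, 305]
[2, 6, 4, 6, 2]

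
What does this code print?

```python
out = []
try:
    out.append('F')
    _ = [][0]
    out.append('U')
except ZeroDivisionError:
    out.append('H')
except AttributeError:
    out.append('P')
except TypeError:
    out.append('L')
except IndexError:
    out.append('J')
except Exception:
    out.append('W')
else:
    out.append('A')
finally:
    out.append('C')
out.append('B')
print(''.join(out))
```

Execution trace: 'F' (try body) → 'J' (except IndexError) → 'C' (finally) → 'B' (after the try/except). Output: FJCB

Answer: FJCB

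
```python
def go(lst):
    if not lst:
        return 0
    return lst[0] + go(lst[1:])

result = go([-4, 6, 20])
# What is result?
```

(-4) + 6 + 20 + 0 = 22

Answer: 22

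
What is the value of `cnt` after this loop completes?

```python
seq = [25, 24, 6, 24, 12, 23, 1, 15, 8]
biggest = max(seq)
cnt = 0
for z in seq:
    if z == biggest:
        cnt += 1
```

Count of max value 25 in [25, 24, 6, 24, 12, 23, 1, 15, 8]
`cnt` takes the values: 0 → 1

Answer: 1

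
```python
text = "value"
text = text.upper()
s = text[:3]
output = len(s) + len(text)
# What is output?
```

Trace:
`text = "value"` → text = 'value'
`text = text.upper()` → text = 'VALUE'
`s = text[:3]` → s = 'VAL'
`output = len(s) + len(text)` → output = 8
So output = 8

Answer: 8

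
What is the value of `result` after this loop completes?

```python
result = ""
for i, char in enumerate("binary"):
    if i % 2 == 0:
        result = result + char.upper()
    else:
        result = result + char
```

Uppercase even positions in 'binary'
`result` takes the values: "" → "B" → "Bi" → "BiN" → "BiNa" → "BiNaR" → "BiNaRy"

Answer: "BiNaRy"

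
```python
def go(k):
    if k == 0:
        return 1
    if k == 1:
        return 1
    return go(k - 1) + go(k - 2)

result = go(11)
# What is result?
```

Build up from base cases: go(0)=1, go(1)=1, go(2)=2, go(3)=3, go(4)=5, go(5)=8, go(6)=13, ..., go(11)=144

Answer: 144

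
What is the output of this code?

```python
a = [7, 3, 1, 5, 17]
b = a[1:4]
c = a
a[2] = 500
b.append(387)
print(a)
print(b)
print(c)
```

Key concept: slice vs alias.
Step by step:
`a = [7, 3, 1, 5, 17]` → a = [7, 3, 1, 5, 17]
`b = a[1:4]` → b = [3, 1, 5]
`c = a` → c = [7, 3, 1, 5, 17] (same object as a)
`a[2] = 500` → a = [7, 3, 500, 5, 17] (same object as c); c = [7, 3, 500, 5, 17] (same object as a)
`b.append(387)` → b = [3, 1, 5, 387]
`print(a)` → prints [7, 3, 500, 5, 17]
`print(b)` → prints [3, 1, 5, 387]
`print(c)` → prints [7, 3, 500, 5, 17]

Answer:
[7, 3, 500, 5, 17]
[3, 1, 5, 387]
[7, 3, 500, 5, 17]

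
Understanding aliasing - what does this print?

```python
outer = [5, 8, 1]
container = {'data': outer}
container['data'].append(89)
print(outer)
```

Key concept: dict holds reference to list.
Step by step:
`outer = [5, 8, 1]` → outer = [5, 8, 1]
`container = {'data': outer}` → container = {'data': [5, 8, 1]}
`container['data'].append(89)` → outer = [5, 8, 1, 89]; container = {'data': [5, 8, 1, 89]}
`print(outer)` → prints [5, 8, 1, 89]

Answer: [5, 8, 1, 89]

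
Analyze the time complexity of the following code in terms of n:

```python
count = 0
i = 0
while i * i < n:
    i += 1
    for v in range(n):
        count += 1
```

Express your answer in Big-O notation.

Each loop level contributes: √n × n. Multiplying the contributions gives O(n√n).

Answer: O(n√n)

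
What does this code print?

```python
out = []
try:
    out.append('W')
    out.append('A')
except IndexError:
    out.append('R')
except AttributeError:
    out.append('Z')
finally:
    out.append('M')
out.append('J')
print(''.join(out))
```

Execution trace: 'W' (try body) → 'A' (try body, no exception) → 'M' (finally) → 'J' (after the try/except). Output: WAMJ

Answer: WAMJ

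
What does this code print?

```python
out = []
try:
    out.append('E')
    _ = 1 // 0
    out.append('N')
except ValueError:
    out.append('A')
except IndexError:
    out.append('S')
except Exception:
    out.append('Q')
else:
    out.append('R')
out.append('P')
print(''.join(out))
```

Execution trace: 'E' (try body) → 'Q' (except Exception) → 'P' (after the try/except). Output: EQP

Answer: EQP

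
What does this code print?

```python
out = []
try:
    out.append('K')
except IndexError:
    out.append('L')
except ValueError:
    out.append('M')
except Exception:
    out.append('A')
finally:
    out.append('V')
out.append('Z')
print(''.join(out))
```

Execution trace: 'K' (try body, no exception) → 'V' (finally) → 'Z' (after the try/except). Output: KVZ

Answer: KVZ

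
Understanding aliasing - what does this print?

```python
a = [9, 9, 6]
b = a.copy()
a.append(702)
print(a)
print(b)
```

Key concept: list.copy() creates independent copy.
Step by step:
`a = [9, 9, 6]` → a = [9, 9, 6]
`b = a.copy()` → b = [9, 9, 6]
`a.append(702)` → a = [9, 9, 6, 702]
`print(a)` → prints [9, 9, 6, 702]
`print(b)` → prints [9, 9, 6]

Answer:
[9, 9, 6, 702]
[9, 9, 6]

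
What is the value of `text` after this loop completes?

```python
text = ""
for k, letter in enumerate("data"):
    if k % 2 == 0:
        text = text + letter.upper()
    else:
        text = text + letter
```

Uppercase even positions in 'data'
`text` takes the values: "" → "D" → "Da" → "DaT" → "DaTa"

Answer: "DaTa"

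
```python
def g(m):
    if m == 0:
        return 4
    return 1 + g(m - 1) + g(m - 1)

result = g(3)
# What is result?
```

g(m) = 1 + 2·g(m-1), g(0)=4. Closed form: (4+1)·2^3 - 1 = 39.

Answer: 39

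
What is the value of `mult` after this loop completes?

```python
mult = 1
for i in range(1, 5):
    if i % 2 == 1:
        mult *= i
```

Product of odd numbers 1 to 4
`mult` takes the values: 1 → 3

Answer: 3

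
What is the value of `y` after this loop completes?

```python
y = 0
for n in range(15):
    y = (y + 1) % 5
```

Increment mod 5, 15 times = 0
`y` takes the values: 0 → 1 → 2 → 3 → 4 → 0 → 1 → 2 → 3 → 4 → 0 → 1 → 2 → 3 → 4 → 0

Answer: 0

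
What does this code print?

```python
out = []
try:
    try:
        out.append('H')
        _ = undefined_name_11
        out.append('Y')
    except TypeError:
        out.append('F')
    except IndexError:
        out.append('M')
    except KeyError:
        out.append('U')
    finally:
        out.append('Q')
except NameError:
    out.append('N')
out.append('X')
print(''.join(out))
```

Execution trace: 'H' (try body) → 'Q' (finally) → 'N' (outer except NameError) → 'X' (after the try/except). Output: HQNX

Answer: HQNX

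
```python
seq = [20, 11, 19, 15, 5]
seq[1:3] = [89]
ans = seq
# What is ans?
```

Trace:
`seq = [20, 11, 19, 15, 5]` → seq = [20, 11, 19, 15, 5]
`seq[1:3] = [89]` → seq = [20, 89, 15, 5]
`ans = seq` → ans = [20, 89, 15, 5]
So ans = [20, 89, 15, 5]

Answer: [20, 89, 15, 5]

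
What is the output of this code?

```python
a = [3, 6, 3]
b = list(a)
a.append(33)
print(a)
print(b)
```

Key concept: list() constructor creates copy.
Step by step:
`a = [3, 6, 3]` → a = [3, 6, 3]
`b = list(a)` → b = [3, 6, 3]
`a.append(33)` → a = [3, 6, 3, 33]
`print(a)` → prints [3, 6, 3, 33]
`print(b)` → prints [3, 6, 3]

Answer:
[3, 6, 3, 33]
[3, 6, 3]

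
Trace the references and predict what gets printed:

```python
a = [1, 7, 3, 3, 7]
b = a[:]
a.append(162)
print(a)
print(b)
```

Key concept: slice [:] creates copy.
Step by step:
`a = [1, 7, 3, 3, 7]` → a = [1, 7, 3, 3, 7]
`b = a[:]` → b = [1, 7, 3, 3, 7]
`a.append(162)` → a = [1, 7, 3, 3, 7, 162]
`print(a)` → prints [1, 7, 3, 3, 7, 162]
`print(b)` → prints [1, 7, 3, 3, 7]

Answer:
[1, 7, 3, 3, 7, 162]
[1, 7, 3, 3, 7]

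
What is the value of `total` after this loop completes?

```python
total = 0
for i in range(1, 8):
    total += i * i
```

Sum of squares 1² to 7² = 140
`total` takes the values: 0 → 1 → 5 → 14 → 30 → 55 → 91 → 140

Answer: 140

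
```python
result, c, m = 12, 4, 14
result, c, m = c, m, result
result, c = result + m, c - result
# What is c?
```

Trace:
`result, c, m = 12, 4, 14` → result = 12; c = 4; m = 14
`result, c, m = c, m, result` → result = 4; c = 14; m = 12
`result, c = result + m, c - result` → result = 16; c = 10
So c = 10

Answer: 10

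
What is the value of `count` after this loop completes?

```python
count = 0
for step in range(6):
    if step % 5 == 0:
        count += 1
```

Count numbers divisible by 5 in range(6)
`count` takes the values: 0 → 1 → 2

Answer: 2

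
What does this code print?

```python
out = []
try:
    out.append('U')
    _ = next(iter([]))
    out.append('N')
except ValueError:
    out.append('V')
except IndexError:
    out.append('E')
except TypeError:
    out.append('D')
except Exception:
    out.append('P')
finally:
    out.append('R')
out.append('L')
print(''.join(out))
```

Execution trace: 'U' (try body) → 'P' (except Exception) → 'R' (finally) → 'L' (after the try/except). Output: UPRL

Answer: UPRL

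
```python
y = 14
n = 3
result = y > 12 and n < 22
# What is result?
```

Trace:
`y = 14` → y = 14
`n = 3` → n = 3
`result = y > 12 and n < 22` → result = True
So result = True

Answer: True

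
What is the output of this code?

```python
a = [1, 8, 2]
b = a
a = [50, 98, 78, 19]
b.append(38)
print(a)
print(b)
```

Key concept: rebinding vs mutation: a is rebound to a new list, b still points at the original.
Step by step:
`a = [1, 8, 2]` → a = [1, 8, 2]
`b = a` → b = [1, 8, 2] (same object as a)
`a = [50, 98, 78, 19]` → a = [50, 98, 78, 19]
`b.append(38)` → b = [1, 8, 2, 38]
`print(a)` → prints [50, 98, 78, 19]
`print(b)` → prints [1, 8, 2, 38]

Answer:
[50, 98, 78, 19]
[1, 8, 2, 38]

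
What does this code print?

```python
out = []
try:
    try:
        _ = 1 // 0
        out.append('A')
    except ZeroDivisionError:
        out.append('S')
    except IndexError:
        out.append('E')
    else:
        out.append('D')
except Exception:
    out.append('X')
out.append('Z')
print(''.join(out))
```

Execution trace: 'S' (inner except ZeroDivisionError) → 'Z' (after the try/except). Output: SZ

Answer: SZ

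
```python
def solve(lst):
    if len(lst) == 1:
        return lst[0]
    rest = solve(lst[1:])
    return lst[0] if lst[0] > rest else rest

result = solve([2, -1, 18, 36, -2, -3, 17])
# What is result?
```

Recursive max over [2, -1, 18, 36, -2, -3, 17] = 36

Answer: 36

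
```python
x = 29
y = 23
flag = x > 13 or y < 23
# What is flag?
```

Trace:
`x = 29` → x = 29
`y = 23` → y = 23
`flag = x > 13 or y < 23` → flag = True
So flag = True

Answer: True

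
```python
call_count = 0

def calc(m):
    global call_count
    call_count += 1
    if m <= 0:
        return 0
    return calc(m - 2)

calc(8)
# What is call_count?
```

Linear recursion stepping by 2: 5 calls from m=8 down to ≤0.

Answer: 5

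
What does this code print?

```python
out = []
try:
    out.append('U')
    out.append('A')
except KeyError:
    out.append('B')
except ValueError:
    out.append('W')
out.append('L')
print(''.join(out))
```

Execution trace: 'U' (try body) → 'A' (try body, no exception) → 'L' (after the try/except). Output: UAL

Answer: UAL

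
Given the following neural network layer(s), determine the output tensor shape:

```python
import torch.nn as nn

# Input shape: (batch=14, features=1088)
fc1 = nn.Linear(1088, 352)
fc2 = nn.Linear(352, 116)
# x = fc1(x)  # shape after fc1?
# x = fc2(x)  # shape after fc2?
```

Input: (14, 1088) -> after fc1: (14, 352) -> Output: (14, 116)

Answer: (14, 116)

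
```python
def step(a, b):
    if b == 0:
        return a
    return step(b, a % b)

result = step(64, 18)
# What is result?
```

step(64, 18) -> step(18, 10) -> step(10, 8) -> step(8, 2) -> step(2, 0) -> 2

Answer: 2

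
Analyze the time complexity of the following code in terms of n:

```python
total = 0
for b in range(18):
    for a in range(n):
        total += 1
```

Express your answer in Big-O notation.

Each loop level contributes: 1 × n. Multiplying the contributions gives O(n).

Answer: O(n)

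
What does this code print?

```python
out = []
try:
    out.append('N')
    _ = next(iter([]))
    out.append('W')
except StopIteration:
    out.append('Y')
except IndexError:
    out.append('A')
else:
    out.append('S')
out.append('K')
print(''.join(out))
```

Execution trace: 'N' (try body) → 'Y' (except StopIteration) → 'K' (after the try/except). Output: NYK

Answer: NYK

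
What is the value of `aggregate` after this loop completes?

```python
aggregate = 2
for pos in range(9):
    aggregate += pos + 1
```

Start at 2, add 1 to 9 = 47
`aggregate` takes the values: 2 → 3 → 5 → 8 → 12 → 17 → 23 → 30 → 38 → 47

Answer: 47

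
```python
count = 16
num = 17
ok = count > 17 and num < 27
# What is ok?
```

Trace:
`count = 16` → count = 16
`num = 17` → num = 17
`ok = count > 17 and num < 27` → ok = False
So ok = False

Answer: False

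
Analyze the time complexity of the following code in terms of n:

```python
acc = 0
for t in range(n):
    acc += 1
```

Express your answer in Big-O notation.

Each loop level contributes: n. Multiplying the contributions gives O(n).

Answer: O(n)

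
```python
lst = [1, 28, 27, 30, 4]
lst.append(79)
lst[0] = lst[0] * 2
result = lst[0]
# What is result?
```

Trace:
`lst = [1, 28, 27, 30, 4]` → lst = [1, 28, 27, 30, 4]
`lst.append(79)` → lst = [1, 28, 27, 30, 4, 79]
`lst[0] = lst[0] * 2` → lst = [2, 28, 27, 30, 4, 79]
`result = lst[0]` → result = 2
So result = 2

Answer: 2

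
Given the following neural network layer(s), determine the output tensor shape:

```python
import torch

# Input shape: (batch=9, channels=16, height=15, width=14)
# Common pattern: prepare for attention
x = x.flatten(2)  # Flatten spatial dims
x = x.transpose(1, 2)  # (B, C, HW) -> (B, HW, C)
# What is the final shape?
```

Input: (9, 16, 15, 14) -> after flatten(2): (9, 16, 210) -> Output: (9, 210, 16)

Answer: (9, 210, 16)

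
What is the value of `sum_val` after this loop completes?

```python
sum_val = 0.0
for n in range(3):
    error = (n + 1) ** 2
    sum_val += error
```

Sum of squared losses 1² + 2² + ... + 3²
`sum_val` takes the values: 0.0 → 1.0 → 5.0 → 14.0

Answer: 14.0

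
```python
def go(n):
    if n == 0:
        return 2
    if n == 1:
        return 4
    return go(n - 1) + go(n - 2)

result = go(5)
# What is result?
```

Build up from base cases: go(0)=2, go(1)=4, go(2)=6, go(3)=10, go(4)=16, go(5)=26

Answer: 26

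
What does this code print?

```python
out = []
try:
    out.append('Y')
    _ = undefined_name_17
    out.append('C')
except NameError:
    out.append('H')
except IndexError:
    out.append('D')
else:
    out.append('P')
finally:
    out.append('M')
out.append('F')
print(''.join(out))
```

Execution trace: 'Y' (try body) → 'H' (except NameError) → 'M' (finally) → 'F' (after the try/except). Output: YHMF

Answer: YHMF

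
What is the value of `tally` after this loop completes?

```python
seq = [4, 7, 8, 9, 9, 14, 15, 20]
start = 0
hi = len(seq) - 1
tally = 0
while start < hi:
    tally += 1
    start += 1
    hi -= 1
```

Iterations until pointers meet (list length 8)
`tally` takes the values: 0 → 1 → 2 → 3 → 4

Answer: 4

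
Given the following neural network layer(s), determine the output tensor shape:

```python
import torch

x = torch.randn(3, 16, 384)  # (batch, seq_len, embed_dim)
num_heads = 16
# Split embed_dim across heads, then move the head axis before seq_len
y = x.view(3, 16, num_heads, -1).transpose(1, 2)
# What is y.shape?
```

Input: (3, 16, 384) -> head_dim = 384 // 16 = 24; after view: (3, 16, 16, 24) -> after transpose(1, 2): (3, 16, 16, 24) -> Output: (3, 16, 16, 24)

Answer: (3, 16, 16, 24)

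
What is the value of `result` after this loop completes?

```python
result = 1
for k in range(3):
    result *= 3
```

3^3 = 27
`result` takes the values: 1 → 3 → 9 → 27

Answer: 27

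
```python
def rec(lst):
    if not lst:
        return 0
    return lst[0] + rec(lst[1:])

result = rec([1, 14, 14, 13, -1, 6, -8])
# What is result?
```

1 + 14 + 14 + 13 + (-1) + 6 + (-8) + 0 = 39

Answer: 39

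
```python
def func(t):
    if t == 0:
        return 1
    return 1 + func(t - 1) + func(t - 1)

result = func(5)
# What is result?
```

func(t) = 1 + 2·func(t-1), func(0)=1. Closed form: (1+1)·2^5 - 1 = 63.

Answer: 63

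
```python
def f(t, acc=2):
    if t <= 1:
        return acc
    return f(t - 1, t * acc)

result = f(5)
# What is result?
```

Accumulator trace (n, acc): (5, 2) -> (4, 10) -> (3, 40) -> (2, 120) -> (1, 240) -> return 240

Answer: 240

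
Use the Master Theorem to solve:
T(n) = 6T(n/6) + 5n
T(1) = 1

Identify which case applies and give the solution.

a=6, b=6, f(n)=5n. log_6(6) = 1. Since c=1 = 1, Case 2 applies: T(n) = Θ(n^log_b(a) · log n) = O(n log n).

Answer: O(n log n) - Case 2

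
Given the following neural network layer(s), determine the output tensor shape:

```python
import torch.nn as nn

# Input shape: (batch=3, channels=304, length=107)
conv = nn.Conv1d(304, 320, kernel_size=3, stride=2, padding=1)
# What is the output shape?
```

Input: (3, 304, 107) -> Output: (3, 320, 54)

Answer: (3, 320, 54)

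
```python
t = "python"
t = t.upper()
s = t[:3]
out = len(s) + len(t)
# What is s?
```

Trace:
`t = "python"` → t = 'python'
`t = t.upper()` → t = 'PYTHON'
`s = t[:3]` → s = 'PYT'
`out = len(s) + len(t)` → out = 9
So s = 'PYT'

Answer: 'PYT'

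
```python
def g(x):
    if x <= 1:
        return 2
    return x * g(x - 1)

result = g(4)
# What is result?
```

g(4) = 4 * 3 * 2 * 2 = 48

Answer: 48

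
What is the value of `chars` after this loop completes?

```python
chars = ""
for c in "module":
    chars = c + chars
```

Reverse 'module'
`chars` takes the values: "" → "m" → "om" → "dom" → "udom" → "ludom" → "eludom"

Answer: "eludom"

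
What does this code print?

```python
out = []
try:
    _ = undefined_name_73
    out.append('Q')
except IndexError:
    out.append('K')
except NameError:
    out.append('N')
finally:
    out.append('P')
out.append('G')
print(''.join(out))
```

Execution trace: 'N' (except NameError) → 'P' (finally) → 'G' (after the try/except). Output: NPG

Answer: NPG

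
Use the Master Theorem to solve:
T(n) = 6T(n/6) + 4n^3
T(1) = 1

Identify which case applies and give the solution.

a=6, b=6, f(n)=4n^3. log_6(6) = 1. Since c=3 > 1 and the regularity condition holds (6(n/6)^3 = (6/6^3)n^3 with 6/6^3 < 1), Case 3 applies: T(n) = Θ(f(n)) = O(n^3).

Answer: O(n^3) - Case 3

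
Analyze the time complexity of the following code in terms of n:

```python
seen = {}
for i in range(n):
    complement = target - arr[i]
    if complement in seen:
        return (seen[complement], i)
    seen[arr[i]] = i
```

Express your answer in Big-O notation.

This is Two sum with hash map. Time complexity: O(n).

Answer: O(n)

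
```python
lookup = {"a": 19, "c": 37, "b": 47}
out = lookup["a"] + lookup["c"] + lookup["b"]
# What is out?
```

Trace:
`lookup = {"a": 19, "c": 37, "b": 47}` → lookup = {'a': 19, 'c': 37, 'b': 47}
`out = lookup["a"] + lookup["c"] + lookup["b"]` → out = 103
So out = 103

Answer: 103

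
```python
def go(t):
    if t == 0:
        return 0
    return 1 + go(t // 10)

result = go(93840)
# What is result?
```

Count of digits of 93840: 5

Answer: 5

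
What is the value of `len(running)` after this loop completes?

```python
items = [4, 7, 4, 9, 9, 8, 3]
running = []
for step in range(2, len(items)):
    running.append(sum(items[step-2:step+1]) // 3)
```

Number of 3-element averages
`running` takes the values: [] → [5] → [5, 6] → [5, 6, 7] → [5, 6, 7, 8] → [5, 6, 7, 8, 6]
So `len(running)` = 5

Answer: 5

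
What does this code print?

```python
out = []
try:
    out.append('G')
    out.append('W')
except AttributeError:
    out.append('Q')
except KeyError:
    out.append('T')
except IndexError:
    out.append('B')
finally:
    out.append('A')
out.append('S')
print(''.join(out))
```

Execution trace: 'G' (try body) → 'W' (try body, no exception) → 'A' (finally) → 'S' (after the try/except). Output: GWAS

Answer: GWAS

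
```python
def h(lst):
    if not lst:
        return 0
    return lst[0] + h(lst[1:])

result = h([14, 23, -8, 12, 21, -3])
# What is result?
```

14 + 23 + (-8) + 12 + 21 + (-3) + 0 = 59

Answer: 59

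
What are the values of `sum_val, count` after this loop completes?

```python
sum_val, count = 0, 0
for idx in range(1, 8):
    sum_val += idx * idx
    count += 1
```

Sum of squares and count
`sum_val, count` takes the values: (0, 0) → (1, 0) → (1, 1) → (5, 1) → (5, 2) → (14, 2) → (14, 3) → (30, 3) → (30, 4) → (55, 4) → (55, 5) → (91, 5) → (91, 6) → (140, 6) → (140, 7)

Answer: 140, 7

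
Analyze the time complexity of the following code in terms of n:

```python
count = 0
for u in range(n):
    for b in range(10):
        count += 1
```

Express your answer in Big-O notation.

Each loop level contributes: n × 1. Multiplying the contributions gives O(n).

Answer: O(n)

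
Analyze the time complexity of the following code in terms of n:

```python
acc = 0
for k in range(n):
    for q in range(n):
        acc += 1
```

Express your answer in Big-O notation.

Each loop level contributes: n × n. Multiplying the contributions gives O(n^2).

Answer: O(n^2)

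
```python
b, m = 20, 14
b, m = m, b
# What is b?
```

Trace:
`b, m = 20, 14` → b = 20; m = 14
`b, m = m, b` → b = 14; m = 20
So b = 14

Answer: 14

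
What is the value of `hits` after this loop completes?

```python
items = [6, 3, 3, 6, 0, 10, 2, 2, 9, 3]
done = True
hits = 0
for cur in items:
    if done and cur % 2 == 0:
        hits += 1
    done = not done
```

Count even values at even positions
`hits` takes the values: 0 → 1 → 2 → 3

Answer: 3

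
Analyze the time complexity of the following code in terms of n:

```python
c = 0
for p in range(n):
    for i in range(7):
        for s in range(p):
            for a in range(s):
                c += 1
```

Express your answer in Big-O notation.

Each loop level contributes: n × 1 × n × n. Multiplying the contributions gives O(n^3).

Answer: O(n^3)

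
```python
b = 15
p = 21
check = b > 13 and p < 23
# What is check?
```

Trace:
`b = 15` → b = 15
`p = 21` → p = 21
`check = b > 13 and p < 23` → check = True
So check = True

Answer: True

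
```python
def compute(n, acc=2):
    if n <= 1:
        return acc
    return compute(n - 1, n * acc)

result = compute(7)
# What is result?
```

Accumulator trace (n, acc): (7, 2) -> (6, 14) -> (5, 84) -> (4, 420) -> (3, 1680) -> (2, 5040) -> (1, 10080) -> return 10080

Answer: 10080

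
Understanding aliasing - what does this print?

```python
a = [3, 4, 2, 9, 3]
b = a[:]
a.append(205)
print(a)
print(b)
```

Key concept: slice [:] creates copy.
Step by step:
`a = [3, 4, 2, 9, 3]` → a = [3, 4, 2, 9, 3]
`b = a[:]` → b = [3, 4, 2, 9, 3]
`a.append(205)` → a = [3, 4, 2, 9, 3, 205]
`print(a)` → prints [3, 4, 2, 9, 3, 205]
`print(b)` → prints [3, 4, 2, 9, 3]

Answer:
[3, 4, 2, 9, 3, 205]
[3, 4, 2, 9, 3]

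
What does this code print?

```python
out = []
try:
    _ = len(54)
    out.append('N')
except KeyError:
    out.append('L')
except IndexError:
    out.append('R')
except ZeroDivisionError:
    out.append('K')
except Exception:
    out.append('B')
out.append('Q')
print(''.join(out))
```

Execution trace: 'B' (except Exception) → 'Q' (after the try/except). Output: BQ

Answer: BQ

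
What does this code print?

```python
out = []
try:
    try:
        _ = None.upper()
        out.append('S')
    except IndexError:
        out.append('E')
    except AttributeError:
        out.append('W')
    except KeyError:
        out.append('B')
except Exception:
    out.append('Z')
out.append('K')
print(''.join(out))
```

Execution trace: 'W' (inner except AttributeError) → 'K' (after the try/except). Output: WK

Answer: WK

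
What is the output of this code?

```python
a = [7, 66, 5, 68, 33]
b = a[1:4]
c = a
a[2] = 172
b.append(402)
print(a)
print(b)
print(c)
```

Key concept: slice vs alias.
Step by step:
`a = [7, 66, 5, 68, 33]` → a = [7, 66, 5, 68, 33]
`b = a[1:4]` → b = [66, 5, 68]
`c = a` → c = [7, 66, 5, 68, 33] (same object as a)
`a[2] = 172` → a = [7, 66, 172, 68, 33] (same object as c); c = [7, 66, 172, 68, 33] (same object as a)
`b.append(402)` → b = [66, 5, 68, 402]
`print(a)` → prints [7, 66, 172, 68, 33]
`print(b)` → prints [66, 5, 68, 402]
`print(c)` → prints [7, 66, 172, 68, 33]

Answer:
[7, 66, 172, 68, 33]
[66, 5, 68, 402]
[7, 66, 172, 68, 33]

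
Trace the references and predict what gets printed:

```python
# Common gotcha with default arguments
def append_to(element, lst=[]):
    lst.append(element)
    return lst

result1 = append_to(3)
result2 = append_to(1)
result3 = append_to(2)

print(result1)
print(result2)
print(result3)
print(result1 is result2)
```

Key concept: mutable default argument gotcha.
Step by step:
`result1 = append_to(3)` → result1 = [3]
`result2 = append_to(1)` → result1 = [3, 1] (same object as result2); result2 = [3, 1] (same object as result1)
`result3 = append_to(2)` → result1 = [3, 1, 2] (same object as result2, result3); result2 = [3, 1, 2] (same object as result1, result3); result3 = [3, 1, 2] (same object as result1, result2)
`print(result1)` → prints [3, 1, 2]
`print(result2)` → prints [3, 1, 2]
`print(result3)` → prints [3, 1, 2]
`print(result1 is result2)` → prints True

Answer:
[3, 1, 2]
[3, 1, 2]
[3, 1, 2]
True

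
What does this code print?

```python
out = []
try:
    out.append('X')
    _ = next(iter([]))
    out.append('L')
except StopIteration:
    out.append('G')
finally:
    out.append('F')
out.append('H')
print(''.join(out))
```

Execution trace: 'X' (try body) → 'G' (except StopIteration) → 'F' (finally) → 'H' (after the try/except). Output: XGFH

Answer: XGFH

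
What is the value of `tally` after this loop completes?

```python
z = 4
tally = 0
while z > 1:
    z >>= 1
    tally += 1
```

Count right shifts until 1
`tally` takes the values: 0 → 1 → 2

Answer: 2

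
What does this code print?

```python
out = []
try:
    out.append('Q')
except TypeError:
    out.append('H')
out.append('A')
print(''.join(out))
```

Execution trace: 'Q' (try body, no exception) → 'A' (after the try/except). Output: QA

Answer: QA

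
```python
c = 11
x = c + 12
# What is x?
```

Trace:
`c = 11` → c = 11
`x = c + 12` → x = 23
So x = 23

Answer: 23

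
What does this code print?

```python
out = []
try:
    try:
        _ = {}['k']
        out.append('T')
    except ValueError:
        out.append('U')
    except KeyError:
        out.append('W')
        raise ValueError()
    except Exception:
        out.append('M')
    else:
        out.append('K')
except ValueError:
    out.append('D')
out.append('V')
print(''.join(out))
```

Execution trace: 'W' (inner except KeyError) → 'D' (outer except ValueError) → 'V' (after the try/except). Output: WDV

Answer: WDV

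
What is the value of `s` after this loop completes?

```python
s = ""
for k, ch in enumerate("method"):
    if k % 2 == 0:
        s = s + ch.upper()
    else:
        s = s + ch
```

Uppercase even positions in 'method'
`s` takes the values: "" → "M" → "Me" → "MeT" → "MeTh" → "MeThO" → "MeThOd"

Answer: "MeThOd"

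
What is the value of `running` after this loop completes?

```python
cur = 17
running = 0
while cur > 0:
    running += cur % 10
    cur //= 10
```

Sum digits of 17
`running` takes the values: 0 → 7 → 8

Answer: 8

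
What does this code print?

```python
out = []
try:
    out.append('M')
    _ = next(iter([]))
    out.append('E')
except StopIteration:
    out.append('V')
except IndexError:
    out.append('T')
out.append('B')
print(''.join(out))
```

Execution trace: 'M' (try body) → 'V' (except StopIteration) → 'B' (after the try/except). Output: MVB

Answer: MVB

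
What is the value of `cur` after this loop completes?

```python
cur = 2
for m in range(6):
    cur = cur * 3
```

Multiply by 3, 6 times: 2 * 3^6 = 1458
`cur` takes the values: 2 → 6 → 18 → 54 → 162 → 486 → 1458

Answer: 1458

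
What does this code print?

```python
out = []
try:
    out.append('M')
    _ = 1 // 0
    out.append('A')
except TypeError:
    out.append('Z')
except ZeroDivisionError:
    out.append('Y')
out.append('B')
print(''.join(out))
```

Execution trace: 'M' (try body) → 'Y' (except ZeroDivisionError) → 'B' (after the try/except). Output: MYB

Answer: MYB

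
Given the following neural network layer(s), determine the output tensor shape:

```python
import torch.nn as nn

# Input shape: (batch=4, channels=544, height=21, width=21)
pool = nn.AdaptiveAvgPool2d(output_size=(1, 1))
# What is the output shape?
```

Input: (4, 544, 21, 21) -> Output: (4, 544, 1, 1)

Answer: (4, 544, 1, 1)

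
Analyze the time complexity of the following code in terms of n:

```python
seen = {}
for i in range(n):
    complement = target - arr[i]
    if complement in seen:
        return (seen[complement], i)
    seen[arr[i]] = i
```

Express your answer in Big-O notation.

This is Two sum with hash map. Time complexity: O(n).

Answer: O(n)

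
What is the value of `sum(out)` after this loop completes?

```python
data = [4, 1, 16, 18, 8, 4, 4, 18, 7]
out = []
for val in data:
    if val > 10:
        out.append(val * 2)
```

Sum of doubled values > 10
`out` takes the values: [] → [32] → [32, 36] → [32, 36, 36]
So `sum(out)` = 104

Answer: 104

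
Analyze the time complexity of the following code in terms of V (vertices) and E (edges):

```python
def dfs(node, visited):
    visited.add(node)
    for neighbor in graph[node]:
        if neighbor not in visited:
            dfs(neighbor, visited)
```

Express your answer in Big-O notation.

This is Depth-first search (recursive). Time complexity: O(V + E).

Answer: O(V + E)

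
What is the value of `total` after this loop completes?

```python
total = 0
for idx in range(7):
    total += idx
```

Sum of 0 to 6 = 21
`total` takes the values: 0 → 1 → 3 → 6 → 10 → 15 → 21

Answer: 21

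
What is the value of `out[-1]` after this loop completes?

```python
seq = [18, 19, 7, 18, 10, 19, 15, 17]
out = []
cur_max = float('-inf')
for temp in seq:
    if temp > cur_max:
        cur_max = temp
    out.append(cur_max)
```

Running max ends at 19
`out` takes the values: [] → [18] → [18, 19] → [18, 19, 19] → [18, 19, 19, 19] → [18, 19, 19, 19, 19] → [18, 19, 19, 19, 19, 19] → [18, 19, 19, 19, 19, 19, 19] → [18, 19, 19, 19, 19, 19, 19, 19]
So `out[-1]` = 19

Answer: 19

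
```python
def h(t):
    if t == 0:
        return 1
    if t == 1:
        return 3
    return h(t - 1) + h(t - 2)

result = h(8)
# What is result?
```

Build up from base cases: h(0)=1, h(1)=3, h(2)=4, h(3)=7, h(4)=11, h(5)=18, h(6)=29, ..., h(8)=76

Answer: 76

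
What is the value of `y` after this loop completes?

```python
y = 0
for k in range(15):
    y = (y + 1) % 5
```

Increment mod 5, 15 times = 0
`y` takes the values: 0 → 1 → 2 → 3 → 4 → 0 → 1 → 2 → 3 → 4 → 0 → 1 → 2 → 3 → 4 → 0

Answer: 0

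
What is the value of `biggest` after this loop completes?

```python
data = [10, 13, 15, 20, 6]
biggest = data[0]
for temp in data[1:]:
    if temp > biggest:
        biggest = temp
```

Maximum of [10, 13, 15, 20, 6]
`biggest` takes the values: 10 → 13 → 15 → 20

Answer: 20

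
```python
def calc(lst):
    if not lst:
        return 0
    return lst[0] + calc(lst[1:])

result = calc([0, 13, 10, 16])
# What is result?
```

0 + 13 + 10 + 16 + 0 = 39

Answer: 39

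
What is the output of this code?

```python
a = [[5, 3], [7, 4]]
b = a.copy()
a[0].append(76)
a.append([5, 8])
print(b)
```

Key concept: shallow copy with nested lists.
Step by step:
`a = [[5, 3], [7, 4]]` → a = [[5, 3], [7, 4]]
`b = a.copy()` → b = [[5, 3], [7, 4]]
`a[0].append(76)` → a = [[5, 3, 76], [7, 4]]; b = [[5, 3, 76], [7, 4]]
`a.append([5, 8])` → a = [[5, 3, 76], [7, 4], [5, 8]]
`print(b)` → prints [[5, 3, 76], [7, 4]]

Answer: [[5, 3, 76], [7, 4]]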